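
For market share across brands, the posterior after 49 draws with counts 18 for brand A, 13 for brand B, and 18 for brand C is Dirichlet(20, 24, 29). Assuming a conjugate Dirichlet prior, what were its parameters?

For a Dirichlet(α) prior with multinomial counts c, the posterior is Dirichlet(α + c) componentwise.
Subtract each count from the matching posterior parameter: 20−18=2, 24−13=11, 29−18=11.

Dirichlet(2, 11, 11)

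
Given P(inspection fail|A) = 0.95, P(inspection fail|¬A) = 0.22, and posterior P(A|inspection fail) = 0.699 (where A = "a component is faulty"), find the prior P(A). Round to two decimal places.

Bayes' rule in odds form gives O(A|E) = O(A)·[P(E|A)/P(E|¬A)], hence O(A) = O(A|E)/LR.
Posterior odds = 0.699/(1−0.699) = 2.3223. LR = 0.95/0.22 = 4.3182.
Prior odds = 2.3223/4.3182 = 0.5378, so P(A) = 0.5378/(1+0.5378) ≈ 0.35.

P(A) = 0.35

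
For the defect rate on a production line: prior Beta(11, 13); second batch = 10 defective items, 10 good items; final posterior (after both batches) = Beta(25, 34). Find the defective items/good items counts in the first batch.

Sequential conjugate updates are equivalent to a single update on the pooled data, so total successes = posterior α − prior α and total failures = posterior β − prior β.
Total across both batches: 25−11=14 defective items, 34−13=21 good items.
Subtract the second batch: 14−10=4 defective items and 21−10=11 good items.

4 defective items and 11 good items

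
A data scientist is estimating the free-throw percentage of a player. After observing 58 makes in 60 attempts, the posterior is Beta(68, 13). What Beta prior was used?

Beta is conjugate to the binomial likelihood: posterior = Beta(α+s, β+f).
Subtract the data counts: 68−58=10, 13−2=11.

Beta(10, 11)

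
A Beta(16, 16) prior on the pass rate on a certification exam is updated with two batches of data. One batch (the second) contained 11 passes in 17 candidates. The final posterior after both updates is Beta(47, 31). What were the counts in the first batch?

Sequential conjugate updates are equivalent to a single update on the pooled data, so total successes = posterior α − prior α and total failures = posterior β − prior β.
Total across both batches: 47−16=31 passes, 31−16=15 failures.
Subtract the second batch: 31−11=20 passes and 15−6=9 failures.

20 passes and 9 failures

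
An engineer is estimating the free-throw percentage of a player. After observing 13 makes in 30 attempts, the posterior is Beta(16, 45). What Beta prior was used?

Beta(3, 28)

Beta is conjugate to the binomial likelihood: posterior = Beta(a+s, b+f).
So a = 16 − 13 = 3 and b = 45 − 17 = 28.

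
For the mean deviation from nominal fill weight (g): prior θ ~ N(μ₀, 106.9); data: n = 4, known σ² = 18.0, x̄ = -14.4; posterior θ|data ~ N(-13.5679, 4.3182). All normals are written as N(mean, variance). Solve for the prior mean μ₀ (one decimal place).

With known observation variance, the Normal–Normal posterior has precision τ_n = τ₀ + n/σ² and mean μ_n = (τ₀μ₀ + (n/σ²)x̄)/τ_n.
Here τ₀ = 1/106.9 = 0.009355 and τ_data = 4/18.0 = 0.222222, so τ_n = 0.231577.
Rearranging for μ₀: μ₀ = (μ_n·τ_n − τ_data·x̄)/τ₀ = (-13.5679·0.231577 − 0.222222·-14.4) / 0.009355 = 0.057983/0.009355 ≈ 6.2.

μ₀ = 6.2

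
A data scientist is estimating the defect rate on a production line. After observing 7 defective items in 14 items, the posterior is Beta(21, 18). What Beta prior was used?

Beta(14, 11)

Beta is conjugate to the binomial likelihood: posterior = Beta(α+s, β+f).
So α = 21 − 7 = 14 and β = 18 − 7 = 11.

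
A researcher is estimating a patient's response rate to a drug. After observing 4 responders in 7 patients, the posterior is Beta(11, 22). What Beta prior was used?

Beta is conjugate to the binomial likelihood: posterior = Beta(α+s, β+f).
So α = 11 − 4 = 7 and β = 22 − 3 = 19.

Beta(7, 19)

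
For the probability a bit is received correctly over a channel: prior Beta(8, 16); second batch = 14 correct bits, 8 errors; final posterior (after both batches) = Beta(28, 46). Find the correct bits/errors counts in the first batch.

6 correct bits and 22 errors

Sequential conjugate updates are equivalent to a single update on the pooled data, so total successes = posterior α − prior α and total failures = posterior β − prior β.
Total across both batches: 28−8=20 correct bits, 46−16=30 errors.
Subtract the second batch: 20−14=6 correct bits and 30−8=22 errors.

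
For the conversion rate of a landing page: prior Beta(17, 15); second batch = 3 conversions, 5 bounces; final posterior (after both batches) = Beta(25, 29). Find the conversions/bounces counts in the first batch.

5 conversions and 9 bounces

Sequential conjugate updates are equivalent to a single update on the pooled data, so total successes = posterior α − prior α and total failures = posterior β − prior β.
Total across both batches: 25−17=8 conversions, 29−15=14 bounces.
Subtract the second batch: 8−3=5 conversions and 14−5=9 bounces.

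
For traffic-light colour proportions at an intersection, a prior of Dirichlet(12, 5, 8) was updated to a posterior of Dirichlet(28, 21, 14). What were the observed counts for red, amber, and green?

For a Dirichlet(α) prior with multinomial counts c, the posterior is Dirichlet(α + c) componentwise.
Counts are posterior − prior componentwise: 28−12=16, 21−5=16, 14−8=6.

counts (16, 16, 6)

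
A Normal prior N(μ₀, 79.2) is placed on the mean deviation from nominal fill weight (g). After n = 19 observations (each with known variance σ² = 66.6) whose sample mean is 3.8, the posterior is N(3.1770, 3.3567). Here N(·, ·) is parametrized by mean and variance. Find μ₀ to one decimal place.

With known observation variance, the Normal–Normal posterior has precision τ_n = τ₀ + n/σ² and mean μ_n = (τ₀μ₀ + (n/σ²)x̄)/τ_n.
Here τ₀ = 1/79.2 = 0.012626 and τ_data = 19/66.6 = 0.285285, so τ_n = 0.297911.
Rearranging for μ₀: μ₀ = (μ_n·τ_n − τ_data·x̄)/τ₀ = (3.1770·0.297911 − 0.285285·3.8) / 0.012626 = -0.137620/0.012626 ≈ -10.9.

μ₀ = -10.9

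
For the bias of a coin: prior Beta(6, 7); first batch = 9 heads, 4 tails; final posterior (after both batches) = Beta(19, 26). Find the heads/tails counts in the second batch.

Sequential conjugate updates are equivalent to a single update on the pooled data, so total successes = posterior α − prior α and total failures = posterior β − prior β.
Total across both batches: 19−6=13 heads, 26−7=19 tails.
Subtract the first batch: 13−9=4 heads and 19−4=15 tails.

4 heads and 15 tails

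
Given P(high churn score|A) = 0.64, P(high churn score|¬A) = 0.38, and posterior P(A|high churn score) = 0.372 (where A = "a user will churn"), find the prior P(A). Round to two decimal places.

In odds form, posterior odds = prior odds × likelihood ratio, so prior odds = posterior odds ÷ LR.
Posterior odds = 0.372/(1−0.372) = 0.5924. LR = 0.64/0.38 = 1.6842.
Prior odds = 0.5924/1.6842 = 0.3517, so P(A) = 0.3517/(1+0.3517) ≈ 0.26.

P(A) = 0.26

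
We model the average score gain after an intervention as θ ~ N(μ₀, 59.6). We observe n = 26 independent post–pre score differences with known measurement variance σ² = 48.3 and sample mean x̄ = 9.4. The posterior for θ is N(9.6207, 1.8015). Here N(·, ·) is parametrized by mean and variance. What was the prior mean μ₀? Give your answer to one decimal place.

With known observation variance, the Normal–Normal posterior has precision τ_n = τ₀ + n/σ² and mean μ_n = (τ₀μ₀ + (n/σ²)x̄)/τ_n.
Here τ₀ = 1/59.6 = 0.016779 and τ_data = 26/48.3 = 0.538302, so τ_n = 0.555081.
Rearranging for μ₀: μ₀ = (μ_n·τ_n − τ_data·x̄)/τ₀ = (9.6207·0.555081 − 0.538302·9.4) / 0.016779 = 0.280229/0.016779 ≈ 16.7.

μ₀ = 16.7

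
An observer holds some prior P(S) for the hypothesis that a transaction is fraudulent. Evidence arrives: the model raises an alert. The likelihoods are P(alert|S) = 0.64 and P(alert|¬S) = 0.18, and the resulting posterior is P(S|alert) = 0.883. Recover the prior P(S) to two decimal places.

P(S) = 0.68

Bayes' rule in odds form gives O(S|E) = O(S)·[P(E|S)/P(E|¬S)], hence O(S) = O(S|E)/LR.
Posterior odds = 0.883/(1−0.883) = 7.5470. LR = 0.64/0.18 = 3.5556.
Prior odds = 7.5470/3.5556 = 2.1226, so P(S) = 2.1226/(1+2.1226) ≈ 0.68.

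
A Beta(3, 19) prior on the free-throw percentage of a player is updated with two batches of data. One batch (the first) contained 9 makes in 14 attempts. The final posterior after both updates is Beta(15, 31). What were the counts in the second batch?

3 makes and 7 misses

Because Beta–binomial updating is additive in the counts, the combined data contributed (α_post−α_prior, β_post−β_prior) successes and failures.
Total across both batches: 15−3=12 makes, 31−19=12 misses.
Subtract the first batch: 12−9=3 makes and 12−5=7 misses.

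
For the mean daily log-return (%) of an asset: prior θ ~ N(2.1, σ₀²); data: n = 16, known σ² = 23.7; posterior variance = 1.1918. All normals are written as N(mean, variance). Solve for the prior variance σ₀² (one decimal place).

σ₀² = 6.1

For the Normal–Normal model with known σ², precisions add: τ_n = τ₀ + n/σ².
So 1/σ₀² = 1/1.1918 − 16/23.7 = 0.839067 − 0.675105 = 0.163962.
Hence σ₀² = 1/0.163962 ≈ 6.1.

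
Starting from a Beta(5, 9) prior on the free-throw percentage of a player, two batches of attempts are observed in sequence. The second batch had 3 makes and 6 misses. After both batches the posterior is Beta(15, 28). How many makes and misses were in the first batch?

Because Beta–binomial updating is additive in the counts, the combined data contributed (α_post−α_prior, β_post−β_prior) successes and failures.
Total across both batches: 15−5=10 makes, 28−9=19 misses.
Subtract the second batch: 10−3=7 makes and 19−6=13 misses.

7 makes and 13 misses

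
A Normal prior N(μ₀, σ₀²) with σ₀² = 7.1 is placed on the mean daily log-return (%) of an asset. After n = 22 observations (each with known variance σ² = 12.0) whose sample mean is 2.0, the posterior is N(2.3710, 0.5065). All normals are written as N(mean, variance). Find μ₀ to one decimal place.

With known observation variance, the Normal–Normal posterior has precision τ_n = τ₀ + n/σ² and mean μ_n = (τ₀μ₀ + (n/σ²)x̄)/τ_n.
Here τ₀ = 1/7.1 = 0.140845 and τ_data = 22/12.0 = 1.833333, so τ_n = 1.974178.
Rearranging for μ₀: μ₀ = (μ_n·τ_n − τ_data·x̄)/τ₀ = (2.3710·1.974178 − 1.833333·2.0) / 0.140845 = 1.014110/0.140845 ≈ 7.2.

μ₀ = 7.2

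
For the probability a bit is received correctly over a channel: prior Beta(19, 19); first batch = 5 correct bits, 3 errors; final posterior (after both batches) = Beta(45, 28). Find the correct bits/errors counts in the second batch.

21 correct bits and 6 errors

Sequential conjugate updates are equivalent to a single update on the pooled data, so total successes = posterior α − prior α and total failures = posterior β − prior β.
Total across both batches: 45−19=26 correct bits, 28−19=9 errors.
Subtract the first batch: 26−5=21 correct bits and 9−3=6 errors.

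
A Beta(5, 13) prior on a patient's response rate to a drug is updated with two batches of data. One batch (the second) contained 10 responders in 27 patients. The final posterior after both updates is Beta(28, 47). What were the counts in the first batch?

Because Beta–binomial updating is additive in the counts, the combined data contributed (α_post−α_prior, β_post−β_prior) successes and failures.
Total across both batches: 28−5=23 responders, 47−13=34 non-responders.
Subtract the second batch: 23−10=13 responders and 34−17=17 non-responders.

13 responders and 17 non-responders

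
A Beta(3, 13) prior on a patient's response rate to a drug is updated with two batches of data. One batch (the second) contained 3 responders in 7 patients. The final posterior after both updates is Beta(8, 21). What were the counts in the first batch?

Because Beta–binomial updating is additive in the counts, the combined data contributed (α_post−α_prior, β_post−β_prior) successes and failures.
Total across both batches: 8−3=5 responders, 21−13=8 non-responders.
Subtract the second batch: 5−3=2 responders and 8−4=4 non-responders.

2 responders and 4 non-responders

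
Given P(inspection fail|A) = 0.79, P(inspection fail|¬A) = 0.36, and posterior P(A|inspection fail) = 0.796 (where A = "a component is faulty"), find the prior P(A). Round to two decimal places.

Bayes' rule in odds form gives O(A|E) = O(A)·[P(E|A)/P(E|¬A)], hence O(A) = O(A|E)/LR.
Posterior odds = 0.796/(1−0.796) = 3.9020. LR = 0.79/0.36 = 2.1944.
Prior odds = 3.9020/2.1944 = 1.7782, so P(A) = 1.7782/(1+1.7782) ≈ 0.64.

P(A) = 0.64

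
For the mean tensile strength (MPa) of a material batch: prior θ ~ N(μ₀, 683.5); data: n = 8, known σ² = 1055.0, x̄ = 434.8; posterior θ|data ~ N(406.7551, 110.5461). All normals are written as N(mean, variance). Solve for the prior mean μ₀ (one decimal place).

With known observation variance, the Normal–Normal posterior has precision τ_n = τ₀ + n/σ² and mean μ_n = (τ₀μ₀ + (n/σ²)x̄)/τ_n.
Here τ₀ = 1/683.5 = 0.001463 and τ_data = 8/1055.0 = 0.007583, so τ_n = 0.009046.
Rearranging for μ₀: μ₀ = (μ_n·τ_n − τ_data·x̄)/τ₀ = (406.7551·0.009046 − 0.007583·434.8) / 0.001463 = 0.382418/0.001463 ≈ 261.4.

μ₀ = 261.4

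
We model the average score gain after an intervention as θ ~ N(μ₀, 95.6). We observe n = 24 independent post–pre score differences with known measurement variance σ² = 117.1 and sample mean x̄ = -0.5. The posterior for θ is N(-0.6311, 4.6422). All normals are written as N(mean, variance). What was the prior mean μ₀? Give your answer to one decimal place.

With known observation variance, the Normal–Normal posterior has precision τ_n = τ₀ + n/σ² and mean μ_n = (τ₀μ₀ + (n/σ²)x̄)/τ_n.
Here τ₀ = 1/95.6 = 0.010460 and τ_data = 24/117.1 = 0.204953, so τ_n = 0.215413.
Rearranging for μ₀: μ₀ = (μ_n·τ_n − τ_data·x̄)/τ₀ = (-0.6311·0.215413 − 0.204953·-0.5) / 0.010460 = -0.033471/0.010460 ≈ -3.2.

μ₀ = -3.2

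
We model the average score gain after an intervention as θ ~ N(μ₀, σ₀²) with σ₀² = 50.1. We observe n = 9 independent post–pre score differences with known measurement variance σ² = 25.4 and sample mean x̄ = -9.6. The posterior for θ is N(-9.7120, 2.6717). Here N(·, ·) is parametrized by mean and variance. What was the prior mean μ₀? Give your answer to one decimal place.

With known observation variance, the Normal–Normal posterior has precision τ_n = τ₀ + n/σ² and mean μ_n = (τ₀μ₀ + (n/σ²)x̄)/τ_n.
Here τ₀ = 1/50.1 = 0.019960 and τ_data = 9/25.4 = 0.354331, so τ_n = 0.374291.
Rearranging for μ₀: μ₀ = (μ_n·τ_n − τ_data·x̄)/τ₀ = (-9.7120·0.374291 − 0.354331·-9.6) / 0.019960 = -0.233537/0.019960 ≈ -11.7.

μ₀ = -11.7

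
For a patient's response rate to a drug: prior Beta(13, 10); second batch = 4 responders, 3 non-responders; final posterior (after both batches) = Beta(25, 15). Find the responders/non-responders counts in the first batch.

Sequential conjugate updates are equivalent to a single update on the pooled data, so total successes = posterior α − prior α and total failures = posterior β − prior β.
Total across both batches: 25−13=12 responders, 15−10=5 non-responders.
Subtract the second batch: 12−4=8 responders and 5−3=2 non-responders.

8 responders and 2 non-responders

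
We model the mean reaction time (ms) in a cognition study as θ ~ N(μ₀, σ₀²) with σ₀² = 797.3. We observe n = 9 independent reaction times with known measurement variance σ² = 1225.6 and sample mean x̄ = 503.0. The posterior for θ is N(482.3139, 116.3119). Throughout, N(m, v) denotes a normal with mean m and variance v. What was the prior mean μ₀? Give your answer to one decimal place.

μ₀ = 361.2

The posterior mean is a precision-weighted average: μ_n = (τ₀μ₀ + τ_data·x̄)/(τ₀+τ_data), with τ₀=1/σ₀² and τ_data=n/σ².
Here τ₀ = 1/797.3 = 0.001254 and τ_data = 9/1225.6 = 0.007343, so τ_n = 0.008597.
Rearranging for μ₀: μ₀ = (μ_n·τ_n − τ_data·x̄)/τ₀ = (482.3139·0.008597 − 0.007343·503.0) / 0.001254 = 0.452924/0.001254 ≈ 361.2.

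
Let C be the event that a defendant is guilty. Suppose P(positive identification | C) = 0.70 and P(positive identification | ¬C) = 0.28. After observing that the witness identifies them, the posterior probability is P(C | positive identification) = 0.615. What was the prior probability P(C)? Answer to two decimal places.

P(C) = 0.39

In odds form, posterior odds = prior odds × likelihood ratio, so prior odds = posterior odds ÷ LR.
Posterior odds = 0.615/(1−0.615) = 1.5974. LR = 0.70/0.28 = 2.5000.
Prior odds = 1.5974/2.5000 = 0.6390, so P(C) = 0.6390/(1+0.6390) ≈ 0.39.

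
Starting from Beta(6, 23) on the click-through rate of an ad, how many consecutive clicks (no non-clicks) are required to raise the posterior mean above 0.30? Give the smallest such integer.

k = 4

After k clicks and 0 non-clicks the posterior is Beta(6+k, 23), with mean (6+k)/(6+23+k).
Set (6+k)/(29+k) > 0.30 and solve: k > (0.30·29 − 6)/(1 − 0.30) = 3.857.
The smallest integer exceeding 3.857 is 4.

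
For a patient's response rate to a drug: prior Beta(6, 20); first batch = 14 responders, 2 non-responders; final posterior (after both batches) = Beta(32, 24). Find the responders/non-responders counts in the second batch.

12 responders and 2 non-responders

Because Beta–binomial updating is additive in the counts, the combined data contributed (α_post−α_prior, β_post−β_prior) successes and failures.
Total across both batches: 32−6=26 responders, 24−20=4 non-responders.
Subtract the first batch: 26−14=12 responders and 4−2=2 non-responders.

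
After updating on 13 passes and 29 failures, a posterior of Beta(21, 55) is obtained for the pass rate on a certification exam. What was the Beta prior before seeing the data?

Beta(8, 26)

Beta is conjugate to the binomial likelihood: posterior = Beta(a+s, b+f).
So a = 21 − 13 = 8 and b = 55 − 29 = 26.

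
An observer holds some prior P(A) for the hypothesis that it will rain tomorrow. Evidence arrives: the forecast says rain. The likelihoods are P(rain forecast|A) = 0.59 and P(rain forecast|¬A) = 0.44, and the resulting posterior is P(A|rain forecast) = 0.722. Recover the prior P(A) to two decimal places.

Bayes' rule in odds form gives O(A|E) = O(A)·[P(E|A)/P(E|¬A)], hence O(A) = O(A|E)/LR.
Posterior odds = 0.722/(1−0.722) = 2.5971. LR = 0.59/0.44 = 1.3409.
Prior odds = 2.5971/1.3409 = 1.9368, so P(A) = 1.9368/(1+1.9368) ≈ 0.66.

P(A) = 0.66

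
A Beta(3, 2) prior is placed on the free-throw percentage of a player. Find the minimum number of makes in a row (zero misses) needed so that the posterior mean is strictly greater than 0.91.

After k makes and 0 misses the posterior is Beta(3+k, 2), with mean (3+k)/(3+2+k).
Set (3+k)/(5+k) > 0.91 and solve: k > (0.91·5 − 3)/(1 − 0.91) = 17.222.
The smallest integer exceeding 17.222 is 18.

k = 18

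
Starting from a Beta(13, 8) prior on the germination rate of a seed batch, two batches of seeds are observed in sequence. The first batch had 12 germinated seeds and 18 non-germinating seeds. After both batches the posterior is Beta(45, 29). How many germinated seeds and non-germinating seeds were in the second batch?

Because Beta–binomial updating is additive in the counts, the combined data contributed (α_post−α_prior, β_post−β_prior) successes and failures.
Total across both batches: 45−13=32 germinated seeds, 29−8=21 non-germinating seeds.
Subtract the first batch: 32−12=20 germinated seeds and 21−18=3 non-germinating seeds.

20 germinated seeds and 3 non-germinating seeds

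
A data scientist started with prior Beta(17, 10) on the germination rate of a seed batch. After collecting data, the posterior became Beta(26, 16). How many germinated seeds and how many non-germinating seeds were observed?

Beta is conjugate to the binomial likelihood: posterior = Beta(α+s, β+f).
So s = 26 − 17 = 9 and f = 16 − 10 = 6.

9 germinated seeds and 6 non-germinating seeds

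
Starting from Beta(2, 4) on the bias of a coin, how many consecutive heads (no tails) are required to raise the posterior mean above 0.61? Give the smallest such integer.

After k heads and 0 tails the posterior is Beta(2+k, 4), with mean (2+k)/(2+4+k).
Set (2+k)/(6+k) > 0.61 and solve: k > (0.61·6 − 2)/(1 − 0.61) = 4.256.
The smallest integer exceeding 4.256 is 5.

k = 5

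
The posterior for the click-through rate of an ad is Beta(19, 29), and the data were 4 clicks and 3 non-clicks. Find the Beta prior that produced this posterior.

Beta(15, 26)

A Beta(α, β) prior with s successes and f failures in binomial data gives a Beta(α+s, β+f) posterior.
Subtract the data counts: 19−4=15, 29−3=26.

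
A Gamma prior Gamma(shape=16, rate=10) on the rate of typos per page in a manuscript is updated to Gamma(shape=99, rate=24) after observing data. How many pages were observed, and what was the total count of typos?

Gamma–Poisson conjugacy: posterior shape = α + Σxᵢ, posterior rate = β + n.
Matching: Σxᵢ = 99 − 16 = 83 and n = 24 − 10 = 14.

n = 14 pages with total 83 typos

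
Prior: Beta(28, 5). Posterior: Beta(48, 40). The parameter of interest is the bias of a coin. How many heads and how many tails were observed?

20 heads and 35 tails

Beta is conjugate to the binomial likelihood: posterior = Beta(a+s, b+f).
So s = 48 − 28 = 20 and f = 40 − 5 = 35.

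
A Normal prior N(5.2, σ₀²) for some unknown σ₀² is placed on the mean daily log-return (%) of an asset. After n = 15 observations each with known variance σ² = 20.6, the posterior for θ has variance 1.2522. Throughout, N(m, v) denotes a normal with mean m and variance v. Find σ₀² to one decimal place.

σ₀² = 14.2

For the Normal–Normal model with known σ², precisions add: τ_n = τ₀ + n/σ².
So 1/σ₀² = 1/1.2522 − 15/20.6 = 0.798594 − 0.728155 = 0.070439.
Hence σ₀² = 1/0.070439 ≈ 14.2.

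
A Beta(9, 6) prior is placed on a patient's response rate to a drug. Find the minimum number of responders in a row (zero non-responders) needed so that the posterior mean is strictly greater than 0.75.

After k responders and 0 non-responders the posterior is Beta(9+k, 6), with mean (9+k)/(9+6+k).
Set (9+k)/(15+k) > 0.75 and solve: k > (0.75·15 − 9)/(1 − 0.75) = 9.000.
The smallest integer exceeding 9.000 is 10, and checking k=10: (19)/(25) = 0.7600 > 0.75.

k = 10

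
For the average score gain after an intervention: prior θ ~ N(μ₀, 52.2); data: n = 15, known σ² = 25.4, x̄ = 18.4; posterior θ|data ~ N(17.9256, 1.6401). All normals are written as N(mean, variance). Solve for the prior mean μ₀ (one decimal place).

With known observation variance, the Normal–Normal posterior has precision τ_n = τ₀ + n/σ² and mean μ_n = (τ₀μ₀ + (n/σ²)x̄)/τ_n.
Here τ₀ = 1/52.2 = 0.019157 and τ_data = 15/25.4 = 0.590551, so τ_n = 0.609708.
Rearranging for μ₀: μ₀ = (μ_n·τ_n − τ_data·x̄)/τ₀ = (17.9256·0.609708 − 0.590551·18.4) / 0.019157 = 0.063243/0.019157 ≈ 3.3.

μ₀ = 3.3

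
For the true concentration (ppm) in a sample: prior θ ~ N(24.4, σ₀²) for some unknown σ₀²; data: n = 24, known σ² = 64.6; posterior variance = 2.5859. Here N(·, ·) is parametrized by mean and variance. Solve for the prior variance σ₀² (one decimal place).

Posterior precision equals prior precision plus data precision: 1/σ_n² = 1/σ₀² + n/σ².
So 1/σ₀² = 1/2.5859 − 24/64.6 = 0.386713 − 0.371517 = 0.015196.
Hence σ₀² = 1/0.015196 ≈ 65.8.

σ₀² = 65.8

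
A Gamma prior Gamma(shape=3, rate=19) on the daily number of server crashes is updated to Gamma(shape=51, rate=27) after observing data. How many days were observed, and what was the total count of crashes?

Gamma–Poisson conjugacy: posterior shape = α + Σxᵢ, posterior rate = β + n.
Matching: Σxᵢ = 51 − 3 = 48 and n = 27 − 19 = 8.

n = 8 days with total 48 crashes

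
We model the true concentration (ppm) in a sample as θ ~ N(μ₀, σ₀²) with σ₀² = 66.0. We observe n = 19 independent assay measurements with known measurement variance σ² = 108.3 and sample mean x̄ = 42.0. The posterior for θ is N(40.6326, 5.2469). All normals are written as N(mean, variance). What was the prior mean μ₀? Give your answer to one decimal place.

With known observation variance, the Normal–Normal posterior has precision τ_n = τ₀ + n/σ² and mean μ_n = (τ₀μ₀ + (n/σ²)x̄)/τ_n.
Here τ₀ = 1/66.0 = 0.015152 and τ_data = 19/108.3 = 0.175439, so τ_n = 0.190591.
Rearranging for μ₀: μ₀ = (μ_n·τ_n − τ_data·x̄)/τ₀ = (40.6326·0.190591 − 0.175439·42.0) / 0.015152 = 0.375770/0.015152 ≈ 24.8.

μ₀ = 24.8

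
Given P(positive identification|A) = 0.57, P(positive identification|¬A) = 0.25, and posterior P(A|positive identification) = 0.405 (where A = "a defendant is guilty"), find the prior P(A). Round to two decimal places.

P(A) = 0.23

In odds form, posterior odds = prior odds × likelihood ratio, so prior odds = posterior odds ÷ LR.
Posterior odds = 0.405/(1−0.405) = 0.6807. LR = 0.57/0.25 = 2.2800.
Prior odds = 0.6807/2.2800 = 0.2986, so P(A) = 0.2986/(1+0.2986) ≈ 0.23.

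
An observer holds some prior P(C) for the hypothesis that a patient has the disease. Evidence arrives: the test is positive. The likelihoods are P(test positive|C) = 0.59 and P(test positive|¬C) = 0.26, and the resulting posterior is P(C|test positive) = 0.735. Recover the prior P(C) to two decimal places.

P(C) = 0.55

In odds form, posterior odds = prior odds × likelihood ratio, so prior odds = posterior odds ÷ LR.
Posterior odds = 0.735/(1−0.735) = 2.7736. LR = 0.59/0.26 = 2.2692.
Prior odds = 2.7736/2.2692 = 1.2223, so P(C) = 1.2223/(1+1.2223) ≈ 0.55.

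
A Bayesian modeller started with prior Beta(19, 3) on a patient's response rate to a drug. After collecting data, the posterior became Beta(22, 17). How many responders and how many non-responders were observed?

Under Beta–binomial conjugacy the posterior parameters are (α+s, β+f).
So s = 22 − 19 = 3 and f = 17 − 3 = 14.

3 responders and 14 non-responders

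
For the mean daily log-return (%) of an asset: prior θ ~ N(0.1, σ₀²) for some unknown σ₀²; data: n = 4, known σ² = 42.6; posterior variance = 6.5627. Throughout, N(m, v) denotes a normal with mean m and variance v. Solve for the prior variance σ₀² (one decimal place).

σ₀² = 17.1

For the Normal–Normal model with known σ², precisions add: τ_n = τ₀ + n/σ².
So 1/σ₀² = 1/6.5627 − 4/42.6 = 0.152376 − 0.093897 = 0.058479.
Hence σ₀² = 1/0.058479 ≈ 17.1.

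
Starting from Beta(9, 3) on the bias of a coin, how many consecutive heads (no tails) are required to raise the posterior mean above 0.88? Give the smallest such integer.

k = 14

After k heads and 0 tails the posterior is Beta(9+k, 3), with mean (9+k)/(9+3+k).
Set (9+k)/(12+k) > 0.88 and solve: k > (0.88·12 − 9)/(1 − 0.88) = 13.000.
The smallest integer exceeding 13.000 is 14.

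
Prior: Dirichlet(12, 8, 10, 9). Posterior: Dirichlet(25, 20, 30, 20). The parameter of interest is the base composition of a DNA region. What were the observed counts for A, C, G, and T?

counts (13, 12, 20, 11)

For a Dirichlet(α) prior with multinomial counts c, the posterior is Dirichlet(α + c) componentwise.
Counts are posterior − prior componentwise: 25−12=13, 20−8=12, 30−10=20, 20−9=11.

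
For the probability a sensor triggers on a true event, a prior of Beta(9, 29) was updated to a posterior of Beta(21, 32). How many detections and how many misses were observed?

A Beta(a, b) prior with s successes and f failures in binomial data gives a Beta(a+s, b+f) posterior.
So s = 21 − 9 = 12 and f = 32 − 29 = 3.

12 detections and 3 misses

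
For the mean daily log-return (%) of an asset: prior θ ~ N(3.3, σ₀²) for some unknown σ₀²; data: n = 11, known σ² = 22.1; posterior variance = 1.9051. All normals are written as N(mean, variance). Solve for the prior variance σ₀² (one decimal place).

Posterior precision equals prior precision plus data precision: 1/σ_n² = 1/σ₀² + n/σ².
So 1/σ₀² = 1/1.9051 − 11/22.1 = 0.524907 − 0.497738 = 0.027169.
Hence σ₀² = 1/0.027169 ≈ 36.8.

σ₀² = 36.8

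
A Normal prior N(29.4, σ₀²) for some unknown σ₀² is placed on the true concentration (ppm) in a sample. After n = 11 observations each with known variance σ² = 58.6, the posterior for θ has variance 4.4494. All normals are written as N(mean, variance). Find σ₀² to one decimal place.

For the Normal–Normal model with known σ², precisions add: τ_n = τ₀ + n/σ².
So 1/σ₀² = 1/4.4494 − 11/58.6 = 0.224749 − 0.187713 = 0.037036.
Hence σ₀² = 1/0.037036 ≈ 27.0.

σ₀² = 27.0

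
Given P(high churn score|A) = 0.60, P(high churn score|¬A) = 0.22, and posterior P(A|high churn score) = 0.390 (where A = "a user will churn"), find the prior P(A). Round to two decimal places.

Bayes' rule in odds form gives O(A|E) = O(A)·[P(E|A)/P(E|¬A)], hence O(A) = O(A|E)/LR.
Posterior odds = 0.390/(1−0.390) = 0.6393. LR = 0.60/0.22 = 2.7273.
Prior odds = 0.6393/2.7273 = 0.2344, so P(A) = 0.2344/(1+0.2344) ≈ 0.19.

P(A) = 0.19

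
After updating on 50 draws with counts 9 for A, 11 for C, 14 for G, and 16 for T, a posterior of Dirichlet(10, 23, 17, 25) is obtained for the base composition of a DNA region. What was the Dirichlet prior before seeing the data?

Dirichlet(1, 12, 3, 9)

For a Dirichlet(α) prior with multinomial counts c, the posterior is Dirichlet(α + c) componentwise.
Subtract each count from the matching posterior parameter: 10−9=1, 23−11=12, 17−14=3, 25−16=9.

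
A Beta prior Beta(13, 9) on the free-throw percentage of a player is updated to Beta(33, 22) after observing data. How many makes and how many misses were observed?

20 makes and 13 misses

Under Beta–binomial conjugacy the posterior parameters are (a+s, b+f).
So s = 33 − 13 = 20 and f = 22 − 9 = 13.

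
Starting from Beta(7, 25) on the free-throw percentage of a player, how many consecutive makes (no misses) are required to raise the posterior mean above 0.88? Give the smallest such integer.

After k makes and 0 misses the posterior is Beta(7+k, 25), with mean (7+k)/(7+25+k).
Set (7+k)/(32+k) > 0.88 and solve: k > (0.88·32 − 7)/(1 − 0.88) = 176.333.
The smallest integer exceeding 176.333 is 177, and checking k=177: (184)/(209) = 0.8804 > 0.88.

k = 177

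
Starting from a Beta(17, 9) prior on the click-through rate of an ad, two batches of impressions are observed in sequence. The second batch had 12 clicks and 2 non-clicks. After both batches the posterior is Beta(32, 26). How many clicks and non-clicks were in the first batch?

3 clicks and 15 non-clicks

Sequential conjugate updates are equivalent to a single update on the pooled data, so total successes = posterior α − prior α and total failures = posterior β − prior β.
Total across both batches: 32−17=15 clicks, 26−9=17 non-clicks.
Subtract the second batch: 15−12=3 clicks and 17−2=15 non-clicks.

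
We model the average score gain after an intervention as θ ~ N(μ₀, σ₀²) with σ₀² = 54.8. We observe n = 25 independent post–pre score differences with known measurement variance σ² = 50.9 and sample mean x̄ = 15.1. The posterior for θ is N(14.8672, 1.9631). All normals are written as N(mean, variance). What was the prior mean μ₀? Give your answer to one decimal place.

The posterior mean is a precision-weighted average: μ_n = (τ₀μ₀ + τ_data·x̄)/(τ₀+τ_data), with τ₀=1/σ₀² and τ_data=n/σ².
Here τ₀ = 1/54.8 = 0.018248 and τ_data = 25/50.9 = 0.491159, so τ_n = 0.509407.
Rearranging for μ₀: μ₀ = (μ_n·τ_n − τ_data·x̄)/τ₀ = (14.8672·0.509407 − 0.491159·15.1) / 0.018248 = 0.156955/0.018248 ≈ 8.6.

μ₀ = 8.6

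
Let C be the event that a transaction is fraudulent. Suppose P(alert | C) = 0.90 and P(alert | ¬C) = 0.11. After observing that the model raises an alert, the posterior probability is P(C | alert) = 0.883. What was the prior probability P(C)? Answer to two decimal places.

In odds form, posterior odds = prior odds × likelihood ratio, so prior odds = posterior odds ÷ LR.
Posterior odds = 0.883/(1−0.883) = 7.5470. LR = 0.90/0.11 = 8.1818.
Prior odds = 7.5470/8.1818 = 0.9224, so P(C) = 0.9224/(1+0.9224) ≈ 0.48.

P(C) = 0.48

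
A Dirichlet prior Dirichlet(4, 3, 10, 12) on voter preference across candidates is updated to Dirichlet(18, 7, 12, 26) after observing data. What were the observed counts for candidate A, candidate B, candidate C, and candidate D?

For a Dirichlet(α) prior with multinomial counts c, the posterior is Dirichlet(α + c) componentwise.
Counts are posterior − prior componentwise: 18−4=14, 7−3=4, 12−10=2, 26−12=14.

counts (14, 4, 2, 14)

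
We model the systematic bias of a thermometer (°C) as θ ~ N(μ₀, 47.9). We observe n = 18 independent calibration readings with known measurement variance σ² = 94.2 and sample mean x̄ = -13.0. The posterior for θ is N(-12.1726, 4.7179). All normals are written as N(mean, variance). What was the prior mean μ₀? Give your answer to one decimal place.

With known observation variance, the Normal–Normal posterior has precision τ_n = τ₀ + n/σ² and mean μ_n = (τ₀μ₀ + (n/σ²)x̄)/τ_n.
Here τ₀ = 1/47.9 = 0.020877 and τ_data = 18/94.2 = 0.191083, so τ_n = 0.211960.
Rearranging for μ₀: μ₀ = (μ_n·τ_n − τ_data·x̄)/τ₀ = (-12.1726·0.211960 − 0.191083·-13.0) / 0.020877 = -0.096025/0.020877 ≈ -4.6.

μ₀ = -4.6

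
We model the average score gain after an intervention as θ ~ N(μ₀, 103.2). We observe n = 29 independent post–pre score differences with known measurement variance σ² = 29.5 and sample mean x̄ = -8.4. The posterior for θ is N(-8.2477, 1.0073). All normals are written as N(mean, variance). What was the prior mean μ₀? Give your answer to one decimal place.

The posterior mean is a precision-weighted average: μ_n = (τ₀μ₀ + τ_data·x̄)/(τ₀+τ_data), with τ₀=1/σ₀² and τ_data=n/σ².
Here τ₀ = 1/103.2 = 0.009690 and τ_data = 29/29.5 = 0.983051, so τ_n = 0.992741.
Rearranging for μ₀: μ₀ = (μ_n·τ_n − τ_data·x̄)/τ₀ = (-8.2477·0.992741 − 0.983051·-8.4) / 0.009690 = 0.069798/0.009690 ≈ 7.2.

μ₀ = 7.2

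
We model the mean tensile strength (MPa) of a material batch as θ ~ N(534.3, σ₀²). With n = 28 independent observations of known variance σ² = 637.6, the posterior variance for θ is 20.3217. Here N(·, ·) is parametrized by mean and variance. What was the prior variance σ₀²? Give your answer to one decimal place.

Posterior precision equals prior precision plus data precision: 1/σ_n² = 1/σ₀² + n/σ².
So 1/σ₀² = 1/20.3217 − 28/637.6 = 0.049208 − 0.043915 = 0.005293.
Hence σ₀² = 1/0.005293 ≈ 188.9.

σ₀² = 188.9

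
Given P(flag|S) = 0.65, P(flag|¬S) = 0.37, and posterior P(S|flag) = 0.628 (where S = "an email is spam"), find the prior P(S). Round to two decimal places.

Bayes' rule in odds form gives O(S|E) = O(S)·[P(E|S)/P(E|¬S)], hence O(S) = O(S|E)/LR.
Posterior odds = 0.628/(1−0.628) = 1.6882. LR = 0.65/0.37 = 1.7568.
Prior odds = 1.6882/1.7568 = 0.9610, so P(S) = 0.9610/(1+0.9610) ≈ 0.49.

P(S) = 0.49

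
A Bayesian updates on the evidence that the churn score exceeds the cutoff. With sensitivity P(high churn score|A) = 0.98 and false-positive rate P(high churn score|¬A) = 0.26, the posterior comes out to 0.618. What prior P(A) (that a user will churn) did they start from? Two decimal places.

Bayes' rule in odds form gives O(A|E) = O(A)·[P(E|A)/P(E|¬A)], hence O(A) = O(A|E)/LR.
Posterior odds = 0.618/(1−0.618) = 1.6178. LR = 0.98/0.26 = 3.7692.
Prior odds = 1.6178/3.7692 = 0.4292, so P(A) = 0.4292/(1+0.4292) ≈ 0.30.

P(A) = 0.30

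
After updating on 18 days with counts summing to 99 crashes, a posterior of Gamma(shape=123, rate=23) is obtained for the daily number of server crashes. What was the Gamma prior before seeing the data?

A Gamma(α, β) prior (rate parametrization) on a Poisson rate with n observations summing to S gives posterior Gamma(α+S, β+n).
So α = 123 − 99 = 24 and β = 23 − 18 = 5.

Gamma(shape=24, rate=5)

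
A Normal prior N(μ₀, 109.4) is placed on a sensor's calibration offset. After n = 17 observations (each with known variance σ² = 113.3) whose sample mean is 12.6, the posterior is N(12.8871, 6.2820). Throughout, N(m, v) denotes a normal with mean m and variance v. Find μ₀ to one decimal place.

μ₀ = 17.6

With known observation variance, the Normal–Normal posterior has precision τ_n = τ₀ + n/σ² and mean μ_n = (τ₀μ₀ + (n/σ²)x̄)/τ_n.
Here τ₀ = 1/109.4 = 0.009141 and τ_data = 17/113.3 = 0.150044, so τ_n = 0.159185.
Rearranging for μ₀: μ₀ = (μ_n·τ_n − τ_data·x̄)/τ₀ = (12.8871·0.159185 − 0.150044·12.6) / 0.009141 = 0.160879/0.009141 ≈ 17.6.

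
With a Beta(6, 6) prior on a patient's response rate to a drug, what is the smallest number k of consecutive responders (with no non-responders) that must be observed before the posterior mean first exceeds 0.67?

k = 7

After k responders and 0 non-responders the posterior is Beta(6+k, 6), with mean (6+k)/(6+6+k).
Set (6+k)/(12+k) > 0.67 and solve: k > (0.67·12 − 6)/(1 − 0.67) = 6.182.
The smallest integer exceeding 6.182 is 7, and checking k=7: (13)/(19) = 0.6842 > 0.67.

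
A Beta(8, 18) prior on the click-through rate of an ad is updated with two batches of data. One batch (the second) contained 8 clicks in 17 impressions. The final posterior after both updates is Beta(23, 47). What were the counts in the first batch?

Because Beta–binomial updating is additive in the counts, the combined data contributed (α_post−α_prior, β_post−β_prior) successes and failures.
Total across both batches: 23−8=15 clicks, 47−18=29 non-clicks.
Subtract the second batch: 15−8=7 clicks and 29−9=20 non-clicks.

7 clicks and 20 non-clicks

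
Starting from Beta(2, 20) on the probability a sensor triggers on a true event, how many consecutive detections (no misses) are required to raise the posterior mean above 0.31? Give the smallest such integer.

k = 7

After k detections and 0 misses the posterior is Beta(2+k, 20), with mean (2+k)/(2+20+k).
Set (2+k)/(22+k) > 0.31 and solve: k > (0.31·22 − 2)/(1 − 0.31) = 6.986.
The smallest integer exceeding 6.986 is 7, and checking k=7: (9)/(29) = 0.3103 > 0.31.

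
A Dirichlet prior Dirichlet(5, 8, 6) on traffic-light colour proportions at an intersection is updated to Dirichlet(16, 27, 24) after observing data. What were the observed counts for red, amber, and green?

For a Dirichlet(α) prior with multinomial counts c, the posterior is Dirichlet(α + c) componentwise.
Counts are posterior − prior componentwise: 16−5=11, 27−8=19, 24−6=18.

counts (11, 19, 18)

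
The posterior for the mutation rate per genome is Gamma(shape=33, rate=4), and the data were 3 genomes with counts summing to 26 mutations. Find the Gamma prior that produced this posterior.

A Gamma(α, β) prior (rate parametrization) on a Poisson rate with n observations summing to S gives posterior Gamma(α+S, β+n).
So α = 33 − 26 = 7 and β = 4 − 3 = 1.

Gamma(shape=7, rate=1)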